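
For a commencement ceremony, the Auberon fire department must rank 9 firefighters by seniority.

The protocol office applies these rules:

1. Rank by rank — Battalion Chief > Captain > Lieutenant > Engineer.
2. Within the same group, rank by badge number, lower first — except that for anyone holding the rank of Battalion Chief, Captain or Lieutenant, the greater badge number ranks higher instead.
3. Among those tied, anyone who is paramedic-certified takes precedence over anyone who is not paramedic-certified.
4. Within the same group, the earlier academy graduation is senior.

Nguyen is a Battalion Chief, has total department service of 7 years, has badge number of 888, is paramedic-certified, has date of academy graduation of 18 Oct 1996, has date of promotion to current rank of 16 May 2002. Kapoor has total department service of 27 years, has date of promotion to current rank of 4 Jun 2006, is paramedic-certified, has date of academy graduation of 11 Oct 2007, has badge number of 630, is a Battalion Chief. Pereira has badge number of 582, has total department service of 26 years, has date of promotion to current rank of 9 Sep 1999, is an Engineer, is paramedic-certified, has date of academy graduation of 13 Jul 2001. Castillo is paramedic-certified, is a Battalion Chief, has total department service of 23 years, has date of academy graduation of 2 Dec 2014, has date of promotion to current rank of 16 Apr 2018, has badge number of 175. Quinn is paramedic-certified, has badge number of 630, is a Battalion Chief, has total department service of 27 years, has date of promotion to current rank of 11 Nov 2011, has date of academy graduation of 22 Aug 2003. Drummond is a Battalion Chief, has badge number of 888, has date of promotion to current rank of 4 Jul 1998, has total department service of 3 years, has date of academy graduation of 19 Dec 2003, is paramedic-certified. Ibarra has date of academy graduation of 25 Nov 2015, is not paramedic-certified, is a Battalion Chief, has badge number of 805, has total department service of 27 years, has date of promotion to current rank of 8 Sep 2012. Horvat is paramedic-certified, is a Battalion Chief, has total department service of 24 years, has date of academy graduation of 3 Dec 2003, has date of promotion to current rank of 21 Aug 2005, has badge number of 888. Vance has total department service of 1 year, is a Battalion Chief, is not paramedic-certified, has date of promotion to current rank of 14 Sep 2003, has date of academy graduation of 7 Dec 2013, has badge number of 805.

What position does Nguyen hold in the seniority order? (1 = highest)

1

By rank: Nguyen, Horvat, Drummond, Vance, Ibarra, Quinn, Kapoor and Castillo (Battalion Chief); then Pereira (Engineer).
Among Nguyen, Horvat, Drummond, Vance, Ibarra, Quinn, Kapoor and Castillo, by badge number (higher first) (reversed rule for this group): Nguyen, Horvat and Drummond (888) before Vance and Ibarra (805) before Quinn and Kapoor (630) before Castillo (175).
Nguyen, Horvat and Drummond are each paramedic-certified, so the next rule applies.
Among Nguyen, Horvat and Drummond, by date of academy graduation (earlier first): Nguyen (18 Oct 1996) before Horvat (3 Dec 2003) before Drummond (19 Dec 2003).
Vance and Ibarra are each not paramedic-certified, so the next rule applies.
Among Vance and Ibarra, by date of academy graduation (earlier first): Vance (7 Dec 2013) before Ibarra (25 Nov 2015).
Quinn and Kapoor are each paramedic-certified, so the next rule applies.
Among Quinn and Kapoor, by date of academy graduation (earlier first): Quinn (22 Aug 2003) before Kapoor (11 Oct 2007).
Order: Nguyen, Horvat, Drummond, Vance, Ibarra, Quinn, Kapoor, Castillo, Pereira. So position 1.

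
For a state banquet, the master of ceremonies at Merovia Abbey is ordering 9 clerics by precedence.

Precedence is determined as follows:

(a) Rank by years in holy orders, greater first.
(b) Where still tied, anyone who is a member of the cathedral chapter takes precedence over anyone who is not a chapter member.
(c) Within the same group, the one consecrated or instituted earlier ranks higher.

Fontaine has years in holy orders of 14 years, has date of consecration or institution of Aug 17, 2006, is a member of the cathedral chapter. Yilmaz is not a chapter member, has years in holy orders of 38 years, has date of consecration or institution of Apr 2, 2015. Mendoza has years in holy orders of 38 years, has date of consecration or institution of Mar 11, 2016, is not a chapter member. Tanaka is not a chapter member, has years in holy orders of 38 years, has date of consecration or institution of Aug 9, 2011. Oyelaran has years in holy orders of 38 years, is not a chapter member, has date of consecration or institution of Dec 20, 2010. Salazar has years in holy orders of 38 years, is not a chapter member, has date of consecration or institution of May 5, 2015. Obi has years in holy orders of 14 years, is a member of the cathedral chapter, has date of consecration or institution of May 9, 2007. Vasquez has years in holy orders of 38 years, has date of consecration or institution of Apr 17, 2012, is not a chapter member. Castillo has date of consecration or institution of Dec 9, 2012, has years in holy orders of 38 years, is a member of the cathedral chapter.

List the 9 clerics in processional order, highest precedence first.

By years in holy orders (higher first): Castillo, Oyelaran, Tanaka, Vasquez, Yilmaz, Salazar and Mendoza (each 38 years); then Fontaine and Obi (both 14 years).
Among Castillo, Oyelaran, Tanaka, Vasquez, Yilmaz, Salazar and Mendoza, a member of the cathedral chapter before not a chapter member: Castillo (a member of the cathedral chapter) before Oyelaran, Tanaka, Vasquez, Yilmaz, Salazar and Mendoza (not a chapter member).
Among Oyelaran, Tanaka, Vasquez, Yilmaz, Salazar and Mendoza, by date of consecration or institution (earlier first): Oyelaran (Dec 20, 2010) before Tanaka (Aug 9, 2011) before Vasquez (Apr 17, 2012) before Yilmaz (Apr 2, 2015) before Salazar (May 5, 2015) before Mendoza (Mar 11, 2016).
Fontaine and Obi are each a member of the cathedral chapter, so the next rule applies.
Among Fontaine and Obi, by date of consecration or institution (earlier first): Fontaine (Aug 17, 2006) before Obi (May 9, 2007).
Full order: Castillo, Oyelaran, Tanaka, Vasquez, Yilmaz, Salazar, Mendoza, Fontaine, Obi.

Castillo, Oyelaran, Tanaka, Vasquez, Yilmaz, Salazar, Mendoza, Fontaine, Obi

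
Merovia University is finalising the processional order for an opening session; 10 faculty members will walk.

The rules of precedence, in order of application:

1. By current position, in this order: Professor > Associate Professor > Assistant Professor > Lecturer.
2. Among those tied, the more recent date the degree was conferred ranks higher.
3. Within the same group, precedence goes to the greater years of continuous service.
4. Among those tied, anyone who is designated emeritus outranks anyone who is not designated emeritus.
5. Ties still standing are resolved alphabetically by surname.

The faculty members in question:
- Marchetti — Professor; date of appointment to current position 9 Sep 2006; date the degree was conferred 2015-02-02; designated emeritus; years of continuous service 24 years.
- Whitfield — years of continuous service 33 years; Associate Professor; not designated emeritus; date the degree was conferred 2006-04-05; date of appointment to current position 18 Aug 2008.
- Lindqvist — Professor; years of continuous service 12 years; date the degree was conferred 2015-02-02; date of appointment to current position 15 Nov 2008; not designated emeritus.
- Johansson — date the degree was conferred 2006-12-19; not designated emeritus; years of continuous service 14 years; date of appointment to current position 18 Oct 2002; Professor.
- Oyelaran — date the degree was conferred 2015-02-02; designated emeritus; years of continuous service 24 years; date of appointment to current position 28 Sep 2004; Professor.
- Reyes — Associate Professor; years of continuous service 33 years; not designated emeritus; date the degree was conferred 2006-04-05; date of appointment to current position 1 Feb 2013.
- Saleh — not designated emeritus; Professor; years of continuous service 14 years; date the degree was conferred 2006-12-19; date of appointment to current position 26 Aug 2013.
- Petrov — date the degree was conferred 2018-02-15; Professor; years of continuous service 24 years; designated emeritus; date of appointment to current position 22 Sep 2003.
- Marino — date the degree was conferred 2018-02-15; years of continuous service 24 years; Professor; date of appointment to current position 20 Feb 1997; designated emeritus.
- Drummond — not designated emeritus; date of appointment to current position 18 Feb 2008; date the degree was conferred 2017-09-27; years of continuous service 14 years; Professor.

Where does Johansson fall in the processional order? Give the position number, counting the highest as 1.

By current position: Marino, Petrov, Drummond, Marchetti, Oyelaran, Lindqvist, Johansson and Saleh (Professor); then Reyes and Whitfield (Associate Professor).
Among Marino, Petrov, Drummond, Marchetti, Oyelaran, Lindqvist, Johansson and Saleh, by date the degree was conferred (later first): Marino and Petrov (2018-02-15) before Drummond (2017-09-27) before Marchetti, Oyelaran and Lindqvist (2015-02-02) before Johansson and Saleh (2006-12-19).
Marino and Petrov both have years of continuous service 24 years, so the next rule applies.
Marino and Petrov are each designated emeritus, so the next rule applies.
Among Marino and Petrov, alphabetically by surname: Marino before Petrov.
Among Marchetti, Oyelaran and Lindqvist, by years of continuous service (higher first): Marchetti and Oyelaran (24 years) before Lindqvist (12 years).
Marchetti and Oyelaran are each designated emeritus, so the next rule applies.
Among Marchetti and Oyelaran, alphabetically by surname: Marchetti before Oyelaran.
Johansson and Saleh both have years of continuous service 14 years, so the next rule applies.
Johansson and Saleh are each not designated emeritus, so the next rule applies.
Among Johansson and Saleh, alphabetically by surname: Johansson before Saleh.
Reyes and Whitfield both have date the degree was conferred 2006-04-05, so the next rule applies.
Reyes and Whitfield both have years of continuous service 33 years, so the next rule applies.
Reyes and Whitfield are each not designated emeritus, so the next rule applies.
Among Reyes and Whitfield, alphabetically by surname: Reyes before Whitfield.
Order: Marino, Petrov, Drummond, Marchetti, Oyelaran, Lindqvist, Johansson, Saleh, Reyes, Whitfield. So position 7.

7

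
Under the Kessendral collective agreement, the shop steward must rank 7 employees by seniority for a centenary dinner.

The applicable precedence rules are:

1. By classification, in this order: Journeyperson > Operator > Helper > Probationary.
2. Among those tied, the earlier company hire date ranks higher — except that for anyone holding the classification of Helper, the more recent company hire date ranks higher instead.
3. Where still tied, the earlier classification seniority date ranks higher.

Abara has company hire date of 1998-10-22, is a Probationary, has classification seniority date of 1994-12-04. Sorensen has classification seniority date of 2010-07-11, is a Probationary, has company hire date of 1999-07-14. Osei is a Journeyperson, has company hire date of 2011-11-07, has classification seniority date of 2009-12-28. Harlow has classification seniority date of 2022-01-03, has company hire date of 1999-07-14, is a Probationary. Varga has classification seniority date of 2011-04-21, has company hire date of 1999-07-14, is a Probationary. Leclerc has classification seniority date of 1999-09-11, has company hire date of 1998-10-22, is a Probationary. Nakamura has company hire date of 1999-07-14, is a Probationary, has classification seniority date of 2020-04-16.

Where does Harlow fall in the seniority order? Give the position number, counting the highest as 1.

7

By classification: Osei (Journeyperson); then Abara, Leclerc, Sorensen, Varga, Nakamura and Harlow (Probationary).
Among Abara, Leclerc, Sorensen, Varga, Nakamura and Harlow, by company hire date (earlier first): Abara and Leclerc (1998-10-22) before Sorensen, Varga, Nakamura and Harlow (1999-07-14).
Among Abara and Leclerc, by classification seniority date (earlier first): Abara (1994-12-04) before Leclerc (1999-09-11).
Among Sorensen, Varga, Nakamura and Harlow, by classification seniority date (earlier first): Sorensen (2010-07-11) before Varga (2011-04-21) before Nakamura (2020-04-16) before Harlow (2022-01-03).
Order: Osei, Abara, Leclerc, Sorensen, Varga, Nakamura, Harlow. So position 7.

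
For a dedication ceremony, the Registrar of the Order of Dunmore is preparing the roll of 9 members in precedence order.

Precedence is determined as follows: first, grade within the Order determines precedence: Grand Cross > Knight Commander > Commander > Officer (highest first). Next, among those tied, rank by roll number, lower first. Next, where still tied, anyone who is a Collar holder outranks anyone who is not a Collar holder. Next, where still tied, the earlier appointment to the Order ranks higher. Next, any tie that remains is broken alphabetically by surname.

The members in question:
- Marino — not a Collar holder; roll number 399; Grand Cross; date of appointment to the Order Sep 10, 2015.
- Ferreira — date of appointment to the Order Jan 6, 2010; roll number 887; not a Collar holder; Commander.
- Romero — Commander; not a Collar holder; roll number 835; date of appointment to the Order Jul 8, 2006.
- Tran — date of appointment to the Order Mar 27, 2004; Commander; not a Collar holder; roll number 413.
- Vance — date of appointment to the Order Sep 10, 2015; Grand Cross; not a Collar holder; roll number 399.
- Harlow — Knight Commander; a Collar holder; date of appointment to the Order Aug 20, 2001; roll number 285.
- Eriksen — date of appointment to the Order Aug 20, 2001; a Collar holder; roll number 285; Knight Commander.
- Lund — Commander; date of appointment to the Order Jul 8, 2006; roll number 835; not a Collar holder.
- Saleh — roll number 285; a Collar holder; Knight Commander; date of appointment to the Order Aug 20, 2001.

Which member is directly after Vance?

By grade within the Order: Marino and Vance (Grand Cross); then Eriksen, Harlow and Saleh (Knight Commander); then Tran, Lund, Romero and Ferreira (Commander).
Marino and Vance both have roll number 399, so the next rule applies.
Marino and Vance are each not a Collar holder, so the next rule applies.
Marino and Vance both have date of appointment to the Order Sep 10, 2015, so the next rule applies.
Among Marino and Vance, alphabetically by surname: Marino before Vance.
Eriksen, Harlow and Saleh all have roll number 285, so the next rule applies.
Eriksen, Harlow and Saleh are each a Collar holder, so the next rule applies.
Eriksen, Harlow and Saleh all have date of appointment to the Order Aug 20, 2001, so the next rule applies.
Among Eriksen, Harlow and Saleh, alphabetically by surname: Eriksen before Harlow before Saleh.
Among Tran, Lund, Romero and Ferreira, by roll number (lower first): Tran (413) before Lund and Romero (835) before Ferreira (887).
Lund and Romero are each not a Collar holder, so the next rule applies.
Lund and Romero both have date of appointment to the Order Jul 8, 2006, so the next rule applies.
Among Lund and Romero, alphabetically by surname: Lund before Romero.
Order: Marino, Vance, Eriksen, Harlow, Saleh, Tran, Lund, Romero, Ferreira.

Eriksen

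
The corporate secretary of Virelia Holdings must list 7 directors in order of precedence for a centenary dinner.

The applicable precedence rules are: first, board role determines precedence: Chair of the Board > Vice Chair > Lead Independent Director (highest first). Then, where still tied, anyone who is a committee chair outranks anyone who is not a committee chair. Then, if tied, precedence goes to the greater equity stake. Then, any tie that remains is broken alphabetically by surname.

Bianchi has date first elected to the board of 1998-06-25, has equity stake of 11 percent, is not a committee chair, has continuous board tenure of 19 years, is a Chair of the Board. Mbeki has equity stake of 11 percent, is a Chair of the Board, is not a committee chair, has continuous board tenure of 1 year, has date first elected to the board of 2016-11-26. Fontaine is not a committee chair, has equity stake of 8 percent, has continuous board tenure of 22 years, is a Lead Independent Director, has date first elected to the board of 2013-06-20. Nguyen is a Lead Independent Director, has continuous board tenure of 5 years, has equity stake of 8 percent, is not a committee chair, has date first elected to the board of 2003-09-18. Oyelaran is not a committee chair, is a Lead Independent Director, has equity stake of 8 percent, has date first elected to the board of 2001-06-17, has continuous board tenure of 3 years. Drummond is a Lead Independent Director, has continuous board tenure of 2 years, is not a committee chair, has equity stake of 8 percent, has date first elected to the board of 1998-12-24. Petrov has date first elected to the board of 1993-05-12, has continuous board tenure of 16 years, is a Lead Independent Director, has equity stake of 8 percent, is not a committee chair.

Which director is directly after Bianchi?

By board role: Bianchi and Mbeki (Chair of the Board); then Drummond, Fontaine, Nguyen, Oyelaran and Petrov (Lead Independent Director).
Bianchi and Mbeki are each not a committee chair, so the next rule applies.
Bianchi and Mbeki both have equity stake 11 percent, so the next rule applies.
Among Bianchi and Mbeki, alphabetically by surname: Bianchi before Mbeki.
Drummond, Fontaine, Nguyen, Oyelaran and Petrov are each not a committee chair, so the next rule applies.
Drummond, Fontaine, Nguyen, Oyelaran and Petrov all have equity stake 8 percent, so the next rule applies.
Among Drummond, Fontaine, Nguyen, Oyelaran and Petrov, alphabetically by surname: Drummond before Fontaine before Nguyen before Oyelaran before Petrov.
Order: Bianchi, Mbeki, Drummond, Fontaine, Nguyen, Oyelaran, Petrov.

Mbeki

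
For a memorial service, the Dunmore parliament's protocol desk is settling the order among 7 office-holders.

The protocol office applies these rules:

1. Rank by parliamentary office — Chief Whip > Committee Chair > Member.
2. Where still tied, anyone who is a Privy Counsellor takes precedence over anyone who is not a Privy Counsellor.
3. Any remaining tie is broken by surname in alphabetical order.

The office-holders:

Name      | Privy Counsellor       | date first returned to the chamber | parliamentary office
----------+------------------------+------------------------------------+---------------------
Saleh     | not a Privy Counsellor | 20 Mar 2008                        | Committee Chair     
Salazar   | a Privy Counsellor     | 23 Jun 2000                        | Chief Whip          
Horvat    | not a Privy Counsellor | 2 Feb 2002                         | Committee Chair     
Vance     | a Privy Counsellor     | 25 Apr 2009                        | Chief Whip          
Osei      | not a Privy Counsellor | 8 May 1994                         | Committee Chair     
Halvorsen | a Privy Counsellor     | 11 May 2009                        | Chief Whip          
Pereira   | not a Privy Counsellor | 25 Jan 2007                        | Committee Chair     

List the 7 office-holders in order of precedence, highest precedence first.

Halvorsen, Salazar, Vance, Horvat, Osei, Pereira, Saleh

By parliamentary office: Halvorsen, Salazar and Vance (Chief Whip); then Horvat, Osei, Pereira and Saleh (Committee Chair).
Halvorsen, Salazar and Vance are each a Privy Counsellor, so the next rule applies.
Among Halvorsen, Salazar and Vance, alphabetically by surname: Halvorsen before Salazar before Vance.
Horvat, Osei, Pereira and Saleh are each not a Privy Counsellor, so the next rule applies.
Among Horvat, Osei, Pereira and Saleh, alphabetically by surname: Horvat before Osei before Pereira before Saleh.
Full order: Halvorsen, Salazar, Vance, Horvat, Osei, Pereira, Saleh.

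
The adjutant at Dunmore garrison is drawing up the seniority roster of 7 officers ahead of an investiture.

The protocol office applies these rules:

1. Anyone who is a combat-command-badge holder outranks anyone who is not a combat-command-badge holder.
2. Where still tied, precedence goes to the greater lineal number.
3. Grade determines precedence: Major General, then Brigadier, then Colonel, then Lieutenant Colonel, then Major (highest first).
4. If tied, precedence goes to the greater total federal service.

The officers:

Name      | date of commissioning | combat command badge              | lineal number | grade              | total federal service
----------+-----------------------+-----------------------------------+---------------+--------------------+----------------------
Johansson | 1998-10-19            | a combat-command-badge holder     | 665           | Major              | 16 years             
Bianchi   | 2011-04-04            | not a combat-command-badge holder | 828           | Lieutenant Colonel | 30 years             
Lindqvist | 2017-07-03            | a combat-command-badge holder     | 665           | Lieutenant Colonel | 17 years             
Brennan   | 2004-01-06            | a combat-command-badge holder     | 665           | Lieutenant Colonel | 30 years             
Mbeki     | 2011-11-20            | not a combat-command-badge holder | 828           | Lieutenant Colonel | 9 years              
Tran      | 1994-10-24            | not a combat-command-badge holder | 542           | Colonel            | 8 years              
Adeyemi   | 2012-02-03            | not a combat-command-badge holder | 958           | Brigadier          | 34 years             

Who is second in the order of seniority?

By the first rule: Brennan, Lindqvist and Johansson (each a combat-command-badge holder); then Adeyemi, Bianchi, Mbeki and Tran (each not a combat-command-badge holder).
Brennan, Lindqvist and Johansson all have lineal number 665, so the next rule applies.
Among Brennan, Lindqvist and Johansson, by grade: Brennan and Lindqvist (Lieutenant Colonel) before Johansson (Major).
Among Brennan and Lindqvist, by total federal service (higher first): Brennan (30 years) before Lindqvist (17 years).
Among Adeyemi, Bianchi, Mbeki and Tran, by lineal number (higher first): Adeyemi (958) before Bianchi and Mbeki (828) before Tran (542).
Bianchi and Mbeki are each Lieutenant Colonel, so the next rule applies.
Among Bianchi and Mbeki, by total federal service (higher first): Bianchi (30 years) before Mbeki (9 years).
Order: Brennan, Lindqvist, Johansson, Adeyemi, Bianchi, Mbeki, Tran.

Lindqvist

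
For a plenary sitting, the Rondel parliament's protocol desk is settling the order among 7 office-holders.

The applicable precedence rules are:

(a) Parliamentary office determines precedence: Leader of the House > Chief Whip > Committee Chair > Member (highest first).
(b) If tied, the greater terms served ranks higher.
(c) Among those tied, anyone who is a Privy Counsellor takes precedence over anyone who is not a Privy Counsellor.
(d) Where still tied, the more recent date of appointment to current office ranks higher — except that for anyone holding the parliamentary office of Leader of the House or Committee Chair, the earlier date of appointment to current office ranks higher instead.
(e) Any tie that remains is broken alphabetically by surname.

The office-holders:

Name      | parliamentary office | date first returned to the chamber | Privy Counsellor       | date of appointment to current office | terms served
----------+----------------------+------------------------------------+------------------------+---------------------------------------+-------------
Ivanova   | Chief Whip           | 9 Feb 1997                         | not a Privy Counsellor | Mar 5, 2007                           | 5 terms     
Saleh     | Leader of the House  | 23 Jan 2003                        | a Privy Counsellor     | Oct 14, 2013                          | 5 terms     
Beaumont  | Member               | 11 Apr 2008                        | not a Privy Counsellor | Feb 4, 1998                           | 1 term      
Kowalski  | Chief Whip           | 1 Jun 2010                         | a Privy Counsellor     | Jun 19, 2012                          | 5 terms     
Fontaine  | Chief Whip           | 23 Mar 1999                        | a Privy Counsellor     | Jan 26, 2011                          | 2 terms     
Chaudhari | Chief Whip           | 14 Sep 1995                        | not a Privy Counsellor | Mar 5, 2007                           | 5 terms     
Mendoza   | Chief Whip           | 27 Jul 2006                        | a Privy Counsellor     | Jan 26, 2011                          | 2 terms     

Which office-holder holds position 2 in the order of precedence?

Kowalski

By parliamentary office: Saleh (Leader of the House); then Kowalski, Chaudhari, Ivanova, Fontaine and Mendoza (Chief Whip); then Beaumont (Member).
Among Kowalski, Chaudhari, Ivanova, Fontaine and Mendoza, by terms served (higher first): Kowalski, Chaudhari and Ivanova (5 terms) before Fontaine and Mendoza (2 terms).
Among Kowalski, Chaudhari and Ivanova, a Privy Counsellor before not a Privy Counsellor: Kowalski (a Privy Counsellor) before Chaudhari and Ivanova (not a Privy Counsellor).
Chaudhari and Ivanova both have date of appointment to current office Mar 5, 2007, so the next rule applies.
Among Chaudhari and Ivanova, alphabetically by surname: Chaudhari before Ivanova.
Fontaine and Mendoza are each a Privy Counsellor, so the next rule applies.
Fontaine and Mendoza both have date of appointment to current office Jan 26, 2011, so the next rule applies.
Among Fontaine and Mendoza, alphabetically by surname: Fontaine before Mendoza.
Order: Saleh, Kowalski, Chaudhari, Ivanova, Fontaine, Mendoza, Beaumont.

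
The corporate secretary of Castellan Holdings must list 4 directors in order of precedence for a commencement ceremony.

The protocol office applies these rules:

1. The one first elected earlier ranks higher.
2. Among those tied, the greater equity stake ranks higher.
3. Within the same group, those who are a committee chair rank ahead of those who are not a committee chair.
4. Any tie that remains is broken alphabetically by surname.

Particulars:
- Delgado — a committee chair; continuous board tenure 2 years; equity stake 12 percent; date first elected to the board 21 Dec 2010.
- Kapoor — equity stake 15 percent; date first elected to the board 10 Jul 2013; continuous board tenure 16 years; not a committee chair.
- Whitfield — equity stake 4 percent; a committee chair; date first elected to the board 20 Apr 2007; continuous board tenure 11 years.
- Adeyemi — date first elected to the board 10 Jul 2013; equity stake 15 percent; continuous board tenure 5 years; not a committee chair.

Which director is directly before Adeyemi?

Delgado

By date first elected to the board (earlier first): Whitfield (20 Apr 2007); then Delgado (21 Dec 2010); then Adeyemi and Kapoor (both 10 Jul 2013).
Adeyemi and Kapoor both have equity stake 15 percent, so the next rule applies.
Adeyemi and Kapoor are each not a committee chair, so the next rule applies.
Among Adeyemi and Kapoor, alphabetically by surname: Adeyemi before Kapoor.
Order: Whitfield, Delgado, Adeyemi, Kapoor.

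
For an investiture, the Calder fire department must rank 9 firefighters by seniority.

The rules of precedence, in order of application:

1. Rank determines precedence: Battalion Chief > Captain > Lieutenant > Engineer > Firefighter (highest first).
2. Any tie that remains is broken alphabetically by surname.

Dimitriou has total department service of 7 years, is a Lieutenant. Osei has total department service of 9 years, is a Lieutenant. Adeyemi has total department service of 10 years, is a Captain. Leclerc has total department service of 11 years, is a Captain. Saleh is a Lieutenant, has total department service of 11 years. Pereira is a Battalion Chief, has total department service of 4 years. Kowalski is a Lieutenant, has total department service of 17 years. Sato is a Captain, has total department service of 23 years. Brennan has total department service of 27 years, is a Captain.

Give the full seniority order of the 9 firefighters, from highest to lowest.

By rank: Pereira (Battalion Chief); then Adeyemi, Brennan, Leclerc and Sato (Captain); then Dimitriou, Kowalski, Osei and Saleh (Lieutenant).
Among Adeyemi, Brennan, Leclerc and Sato, alphabetically by surname: Adeyemi before Brennan before Leclerc before Sato.
Among Dimitriou, Kowalski, Osei and Saleh, alphabetically by surname: Dimitriou before Kowalski before Osei before Saleh.
Full order: Pereira, Adeyemi, Brennan, Leclerc, Sato, Dimitriou, Kowalski, Osei, Saleh.

Pereira, Adeyemi, Brennan, Leclerc, Sato, Dimitriou, Kowalski, Osei, Saleh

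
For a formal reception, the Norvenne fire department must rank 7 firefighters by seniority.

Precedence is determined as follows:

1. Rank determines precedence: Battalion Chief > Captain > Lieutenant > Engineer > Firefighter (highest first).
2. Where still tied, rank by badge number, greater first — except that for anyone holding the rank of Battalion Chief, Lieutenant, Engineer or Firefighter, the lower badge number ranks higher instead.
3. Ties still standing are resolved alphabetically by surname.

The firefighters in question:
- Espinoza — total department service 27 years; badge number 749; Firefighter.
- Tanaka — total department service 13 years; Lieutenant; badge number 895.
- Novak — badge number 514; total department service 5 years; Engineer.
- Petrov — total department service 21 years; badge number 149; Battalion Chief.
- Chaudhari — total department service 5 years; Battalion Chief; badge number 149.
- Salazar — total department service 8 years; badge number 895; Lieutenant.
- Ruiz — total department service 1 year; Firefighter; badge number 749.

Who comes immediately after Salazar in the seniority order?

Tanaka

By rank: Chaudhari and Petrov (Battalion Chief); then Salazar and Tanaka (Lieutenant); then Novak (Engineer); then Espinoza and Ruiz (Firefighter).
Chaudhari and Petrov both have badge number 149, so the next rule applies.
Among Chaudhari and Petrov, alphabetically by surname: Chaudhari before Petrov.
Salazar and Tanaka both have badge number 895, so the next rule applies.
Among Salazar and Tanaka, alphabetically by surname: Salazar before Tanaka.
Espinoza and Ruiz both have badge number 749, so the next rule applies.
Among Espinoza and Ruiz, alphabetically by surname: Espinoza before Ruiz.
Order: Chaudhari, Petrov, Salazar, Tanaka, Novak, Espinoza, Ruiz.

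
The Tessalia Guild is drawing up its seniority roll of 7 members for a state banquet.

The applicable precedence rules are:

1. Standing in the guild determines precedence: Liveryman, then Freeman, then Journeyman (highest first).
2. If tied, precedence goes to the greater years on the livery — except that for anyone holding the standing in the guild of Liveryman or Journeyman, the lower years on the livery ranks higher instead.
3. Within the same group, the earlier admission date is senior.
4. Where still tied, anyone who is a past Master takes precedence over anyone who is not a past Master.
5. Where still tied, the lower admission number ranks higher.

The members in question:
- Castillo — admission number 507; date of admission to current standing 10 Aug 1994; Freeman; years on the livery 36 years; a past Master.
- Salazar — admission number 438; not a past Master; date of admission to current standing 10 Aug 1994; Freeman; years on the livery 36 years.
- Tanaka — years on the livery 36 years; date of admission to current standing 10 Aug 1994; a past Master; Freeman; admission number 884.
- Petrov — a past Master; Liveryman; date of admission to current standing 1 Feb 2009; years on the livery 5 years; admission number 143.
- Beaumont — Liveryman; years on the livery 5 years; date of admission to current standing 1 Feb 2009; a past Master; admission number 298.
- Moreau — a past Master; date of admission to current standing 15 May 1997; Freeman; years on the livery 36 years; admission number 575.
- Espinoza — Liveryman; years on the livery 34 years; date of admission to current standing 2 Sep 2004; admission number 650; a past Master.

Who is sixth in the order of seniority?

Salazar

By standing in the guild: Petrov, Beaumont and Espinoza (Liveryman); then Castillo, Tanaka, Salazar and Moreau (Freeman).
Among Petrov, Beaumont and Espinoza, by years on the livery (lower first) (reversed rule for this group): Petrov and Beaumont (5 years) before Espinoza (34 years).
Petrov and Beaumont both have date of admission to current standing 1 Feb 2009, so the next rule applies.
Petrov and Beaumont are each a past Master, so the next rule applies.
Among Petrov and Beaumont, by admission number (lower first): Petrov (143) before Beaumont (298).
Castillo, Tanaka, Salazar and Moreau all have years on the livery 36 years, so the next rule applies.
Among Castillo, Tanaka, Salazar and Moreau, by date of admission to current standing (earlier first): Castillo, Tanaka and Salazar (10 Aug 1994) before Moreau (15 May 1997).
Among Castillo, Tanaka and Salazar, a past Master before not a past Master: Castillo and Tanaka (a past Master) before Salazar (not a past Master).
Among Castillo and Tanaka, by admission number (lower first): Castillo (507) before Tanaka (884).
Order: Petrov, Beaumont, Espinoza, Castillo, Tanaka, Salazar, Moreau.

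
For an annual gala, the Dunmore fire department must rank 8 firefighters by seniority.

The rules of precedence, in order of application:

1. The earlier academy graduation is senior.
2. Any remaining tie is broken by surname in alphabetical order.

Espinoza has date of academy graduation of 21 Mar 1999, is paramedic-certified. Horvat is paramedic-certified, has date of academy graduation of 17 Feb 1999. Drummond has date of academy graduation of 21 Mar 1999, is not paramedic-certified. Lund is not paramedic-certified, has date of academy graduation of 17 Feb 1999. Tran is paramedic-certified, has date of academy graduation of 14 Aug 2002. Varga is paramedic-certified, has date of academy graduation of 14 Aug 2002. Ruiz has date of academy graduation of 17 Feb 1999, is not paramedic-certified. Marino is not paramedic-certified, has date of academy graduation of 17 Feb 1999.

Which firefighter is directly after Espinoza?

By date of academy graduation (earlier first): Horvat, Lund, Marino and Ruiz (each 17 Feb 1999); then Drummond and Espinoza (both 21 Mar 1999); then Tran and Varga (both 14 Aug 2002).
Among Horvat, Lund, Marino and Ruiz, alphabetically by surname: Horvat before Lund before Marino before Ruiz.
Among Drummond and Espinoza, alphabetically by surname: Drummond before Espinoza.
Among Tran and Varga, alphabetically by surname: Tran before Varga.
Order: Horvat, Lund, Marino, Ruiz, Drummond, Espinoza, Tran, Varga.

Tran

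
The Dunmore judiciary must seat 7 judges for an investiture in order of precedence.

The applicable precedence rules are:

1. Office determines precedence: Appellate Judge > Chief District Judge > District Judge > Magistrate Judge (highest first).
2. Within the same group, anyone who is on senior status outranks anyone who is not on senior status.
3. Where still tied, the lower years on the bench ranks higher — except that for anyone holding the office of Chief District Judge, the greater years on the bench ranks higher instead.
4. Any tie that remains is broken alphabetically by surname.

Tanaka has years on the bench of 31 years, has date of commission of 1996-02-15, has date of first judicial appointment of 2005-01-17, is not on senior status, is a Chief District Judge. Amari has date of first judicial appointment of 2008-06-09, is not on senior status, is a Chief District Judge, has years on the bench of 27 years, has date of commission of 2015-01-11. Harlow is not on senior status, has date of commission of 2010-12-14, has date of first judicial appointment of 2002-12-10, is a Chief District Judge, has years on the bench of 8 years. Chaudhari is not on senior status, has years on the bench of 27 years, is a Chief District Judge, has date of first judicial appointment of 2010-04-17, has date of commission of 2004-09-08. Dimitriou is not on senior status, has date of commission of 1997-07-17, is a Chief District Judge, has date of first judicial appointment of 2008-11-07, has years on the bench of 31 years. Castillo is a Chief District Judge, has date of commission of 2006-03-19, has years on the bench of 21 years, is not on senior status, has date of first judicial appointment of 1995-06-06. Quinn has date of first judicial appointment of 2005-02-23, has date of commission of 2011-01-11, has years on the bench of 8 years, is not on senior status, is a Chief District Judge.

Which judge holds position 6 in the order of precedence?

By office: Dimitriou, Tanaka, Amari, Chaudhari, Castillo, Harlow and Quinn (Chief District Judge).
Dimitriou, Tanaka, Amari, Chaudhari, Castillo, Harlow and Quinn are each not on senior status, so the next rule applies.
Among Dimitriou, Tanaka, Amari, Chaudhari, Castillo, Harlow and Quinn, by years on the bench (higher first) (reversed rule for this group): Dimitriou and Tanaka (31 years) before Amari and Chaudhari (27 years) before Castillo (21 years) before Harlow and Quinn (8 years).
Among Dimitriou and Tanaka, alphabetically by surname: Dimitriou before Tanaka.
Among Amari and Chaudhari, alphabetically by surname: Amari before Chaudhari.
Among Harlow and Quinn, alphabetically by surname: Harlow before Quinn.
Order: Dimitriou, Tanaka, Amari, Chaudhari, Castillo, Harlow, Quinn.

Harlow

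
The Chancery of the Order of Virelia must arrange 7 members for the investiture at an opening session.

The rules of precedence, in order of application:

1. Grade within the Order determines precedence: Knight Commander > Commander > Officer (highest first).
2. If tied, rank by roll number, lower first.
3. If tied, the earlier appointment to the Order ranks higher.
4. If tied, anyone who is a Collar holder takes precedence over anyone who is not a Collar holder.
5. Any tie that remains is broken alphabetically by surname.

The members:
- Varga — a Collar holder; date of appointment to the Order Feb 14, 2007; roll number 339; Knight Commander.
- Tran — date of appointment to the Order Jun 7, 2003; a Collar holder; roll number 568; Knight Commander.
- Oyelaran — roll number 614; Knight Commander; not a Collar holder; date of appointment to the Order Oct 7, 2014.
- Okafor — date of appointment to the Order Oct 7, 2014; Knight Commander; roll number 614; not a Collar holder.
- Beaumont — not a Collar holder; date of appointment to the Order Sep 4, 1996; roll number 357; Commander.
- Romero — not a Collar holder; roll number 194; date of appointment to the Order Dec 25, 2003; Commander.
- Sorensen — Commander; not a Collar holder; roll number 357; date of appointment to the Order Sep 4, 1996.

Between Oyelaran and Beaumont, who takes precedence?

Oyelaran

By grade within the Order: Varga, Tran, Okafor and Oyelaran (Knight Commander); then Romero, Beaumont and Sorensen (Commander).
Among Varga, Tran, Okafor and Oyelaran, by roll number (lower first): Varga (339) before Tran (568) before Okafor and Oyelaran (614).
Okafor and Oyelaran both have date of appointment to the Order Oct 7, 2014, so the next rule applies.
Okafor and Oyelaran are each not a Collar holder, so the next rule applies.
Among Okafor and Oyelaran, alphabetically by surname: Okafor before Oyelaran.
Among Romero, Beaumont and Sorensen, by roll number (lower first): Romero (194) before Beaumont and Sorensen (357).
Beaumont and Sorensen both have date of appointment to the Order Sep 4, 1996, so the next rule applies.
Beaumont and Sorensen are each not a Collar holder, so the next rule applies.
Among Beaumont and Sorensen, alphabetically by surname: Beaumont before Sorensen.
So Oyelaran takes precedence.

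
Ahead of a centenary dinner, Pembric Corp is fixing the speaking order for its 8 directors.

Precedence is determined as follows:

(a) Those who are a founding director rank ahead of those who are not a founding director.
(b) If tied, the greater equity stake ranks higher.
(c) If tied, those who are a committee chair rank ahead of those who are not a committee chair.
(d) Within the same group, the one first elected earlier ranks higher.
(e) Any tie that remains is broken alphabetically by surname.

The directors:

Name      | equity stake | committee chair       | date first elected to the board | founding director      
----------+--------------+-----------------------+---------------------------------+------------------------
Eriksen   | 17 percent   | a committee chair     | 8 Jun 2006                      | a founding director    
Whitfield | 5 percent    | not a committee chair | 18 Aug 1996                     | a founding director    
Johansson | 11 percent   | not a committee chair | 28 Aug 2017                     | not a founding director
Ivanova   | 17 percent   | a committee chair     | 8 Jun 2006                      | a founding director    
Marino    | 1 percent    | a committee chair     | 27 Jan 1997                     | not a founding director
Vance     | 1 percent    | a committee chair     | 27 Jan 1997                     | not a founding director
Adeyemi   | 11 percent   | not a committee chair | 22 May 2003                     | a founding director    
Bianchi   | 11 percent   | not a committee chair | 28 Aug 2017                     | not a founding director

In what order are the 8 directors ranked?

By the first rule: Eriksen, Ivanova, Adeyemi and Whitfield (each a founding director); then Bianchi, Johansson, Marino and Vance (each not a founding director).
Among Eriksen, Ivanova, Adeyemi and Whitfield, by equity stake (higher first): Eriksen and Ivanova (17 percent) before Adeyemi (11 percent) before Whitfield (5 percent).
Eriksen and Ivanova are each a committee chair, so the next rule applies.
Eriksen and Ivanova both have date first elected to the board 8 Jun 2006, so the next rule applies.
Among Eriksen and Ivanova, alphabetically by surname: Eriksen before Ivanova.
Among Bianchi, Johansson, Marino and Vance, by equity stake (higher first): Bianchi and Johansson (11 percent) before Marino and Vance (1 percent).
Bianchi and Johansson are each not a committee chair, so the next rule applies.
Bianchi and Johansson both have date first elected to the board 28 Aug 2017, so the next rule applies.
Among Bianchi and Johansson, alphabetically by surname: Bianchi before Johansson.
Marino and Vance are each a committee chair, so the next rule applies.
Marino and Vance both have date first elected to the board 27 Jan 1997, so the next rule applies.
Among Marino and Vance, alphabetically by surname: Marino before Vance.
Full order: Eriksen, Ivanova, Adeyemi, Whitfield, Bianchi, Johansson, Marino, Vance.

Eriksen, Ivanova, Adeyemi, Whitfield, Bianchi, Johansson, Marino, Vance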